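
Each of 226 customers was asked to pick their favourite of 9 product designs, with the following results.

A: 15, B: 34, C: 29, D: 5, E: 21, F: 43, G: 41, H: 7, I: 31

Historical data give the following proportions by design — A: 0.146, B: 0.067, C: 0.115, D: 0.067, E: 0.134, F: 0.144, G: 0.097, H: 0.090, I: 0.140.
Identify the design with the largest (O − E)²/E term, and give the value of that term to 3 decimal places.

Expected counts E_i = n·p_i: 226×0.146 = 32.996, 226×0.067 = 15.142, 226×0.115 = 25.99, 226×0.067 = 15.142, 226×0.134 = 30.284, 226×0.144 = 32.544, 226×0.097 = 21.922, 226×0.090 = 20.34, 226×0.140 = 31.64.
χ² = (15−32.996)²/32.996 + (34−15.142)²/15.142 + (29−25.99)²/25.99 + (5−15.142)²/15.142 + (21−30.284)²/30.284 + (43−32.544)²/32.544 + (41−21.922)²/21.922 + (7−20.34)²/20.34 + (31−31.64)²/31.64
   = 9.8150 + 23.4859 + 0.3486 + 6.7930 + 2.8461 + 3.3594 + 16.6030 + 8.7490 + 0.0129
The largest term is for B: 23.486.

B, 23.486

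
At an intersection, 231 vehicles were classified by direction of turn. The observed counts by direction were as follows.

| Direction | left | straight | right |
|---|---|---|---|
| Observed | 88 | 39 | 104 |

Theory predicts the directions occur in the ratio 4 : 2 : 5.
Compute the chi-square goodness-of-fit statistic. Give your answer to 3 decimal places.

0.414

Ratio total = 11. Expected counts: 231×4/11 = 84, 231×2/11 = 42, 231×5/11 = 105.
χ² = (88−84)²/84 + (39−42)²/42 + (104−105)²/105
   = 0.1905 + 0.2143 + 0.0095
Sum = 0.414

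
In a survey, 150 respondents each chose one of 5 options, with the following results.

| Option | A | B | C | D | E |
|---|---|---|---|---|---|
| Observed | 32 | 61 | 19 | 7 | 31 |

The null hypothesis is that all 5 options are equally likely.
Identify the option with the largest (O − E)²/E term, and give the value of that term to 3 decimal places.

Expected count for each of the 5 categories: 150/5 = 30.
χ² = (32−30)²/30 + (61−30)²/30 + (19−30)²/30 + (7−30)²/30 + (31−30)²/30
   = 0.1333 + 32.0333 + 4.0333 + 17.6333 + 0.0333
The largest term is for B: 32.033.

B, 32.033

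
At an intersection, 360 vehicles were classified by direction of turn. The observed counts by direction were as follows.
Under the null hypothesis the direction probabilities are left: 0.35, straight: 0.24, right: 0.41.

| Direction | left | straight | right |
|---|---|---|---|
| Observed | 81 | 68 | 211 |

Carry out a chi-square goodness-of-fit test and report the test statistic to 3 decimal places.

47.223

Expected counts E_i = n·p_i: 360×0.35 = 126, 360×0.24 = 86.4, 360×0.41 = 147.6.
χ² = (81−126)²/126 + (68−86.4)²/86.4 + (211−147.6)²/147.6
   = 16.0714 + 3.9185 + 27.2328
Sum = 47.223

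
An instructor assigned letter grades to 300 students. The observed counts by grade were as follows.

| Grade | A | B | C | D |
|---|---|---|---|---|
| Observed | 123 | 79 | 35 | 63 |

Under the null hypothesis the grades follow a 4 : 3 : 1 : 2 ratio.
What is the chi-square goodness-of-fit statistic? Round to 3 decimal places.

2.403

Ratio total = 10. Expected counts: 300×4/10 = 120, 300×3/10 = 90, 300×1/10 = 30, 300×2/10 = 60.
χ² = (123−120)²/120 + (79−90)²/90 + (35−30)²/30 + (63−60)²/60
   = 0.0750 + 1.3444 + 0.8333 + 0.1500
Sum = 2.403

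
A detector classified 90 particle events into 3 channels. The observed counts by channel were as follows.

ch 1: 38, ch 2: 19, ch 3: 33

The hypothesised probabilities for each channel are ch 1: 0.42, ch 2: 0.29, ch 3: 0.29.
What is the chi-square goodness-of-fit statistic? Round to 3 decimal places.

Expected counts E_i = n·p_i: 90×0.42 = 37.8, 90×0.29 = 26.1, 90×0.29 = 26.1.
χ² = (38−37.8)²/37.8 + (19−26.1)²/26.1 + (33−26.1)²/26.1
   = 0.0011 + 1.9314 + 1.8241
Sum = 3.757

3.757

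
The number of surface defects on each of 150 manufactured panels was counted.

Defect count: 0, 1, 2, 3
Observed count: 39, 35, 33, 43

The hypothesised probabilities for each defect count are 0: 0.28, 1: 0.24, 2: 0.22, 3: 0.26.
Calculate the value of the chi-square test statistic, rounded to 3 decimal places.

0.652

Expected counts E_i = n·p_i: 150×0.28 = 42, 150×0.24 = 36, 150×0.22 = 33, 150×0.26 = 39.
cat         O        E   (O−E)²/E
0          39       42     0.2143
1          35       36     0.0278
2          33       33     0.0000
3          43       39     0.4103
Sum = 0.652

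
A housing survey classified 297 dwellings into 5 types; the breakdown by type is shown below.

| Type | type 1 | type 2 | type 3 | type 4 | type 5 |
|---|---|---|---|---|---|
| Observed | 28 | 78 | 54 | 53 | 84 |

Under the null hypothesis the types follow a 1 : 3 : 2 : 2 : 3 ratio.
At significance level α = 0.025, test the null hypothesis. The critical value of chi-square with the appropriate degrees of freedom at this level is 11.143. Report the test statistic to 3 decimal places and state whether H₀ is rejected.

Ratio total = 11. Expected counts: 297×1/11 = 27, 297×3/11 = 81, 297×2/11 = 54, 297×2/11 = 54, 297×3/11 = 81.
cat         O        E   (O−E)²/E
type 1     28       27     0.0370
type 2     78       81     0.1111
type 3     54       54     0.0000
type 4     53       54     0.0185
type 5     84       81     0.1111
Sum = 0.278
df = 4. Since 0.278 < 11.143, we do not reject H₀.

0.278; do not reject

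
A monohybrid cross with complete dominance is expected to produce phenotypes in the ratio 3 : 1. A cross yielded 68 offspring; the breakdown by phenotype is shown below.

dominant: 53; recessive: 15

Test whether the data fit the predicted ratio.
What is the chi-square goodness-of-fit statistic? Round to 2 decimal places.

0.31

Ratio total = 4. Expected counts: 68×3/4 = 51, 68×1/4 = 17.
dominant: (53 − 51)²/51 = 4/51 = 0.078
recessive: (15 − 17)²/17 = 4/17 = 0.235
Sum = 0.31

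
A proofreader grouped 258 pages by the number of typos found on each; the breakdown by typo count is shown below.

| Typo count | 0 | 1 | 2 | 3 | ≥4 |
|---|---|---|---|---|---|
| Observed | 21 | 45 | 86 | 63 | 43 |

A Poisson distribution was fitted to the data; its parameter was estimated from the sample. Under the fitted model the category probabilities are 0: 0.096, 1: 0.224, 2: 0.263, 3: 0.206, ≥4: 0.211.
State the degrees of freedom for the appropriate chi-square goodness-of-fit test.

3

There are k = 5 categories and 1 parameter estimated from the data, so df = 5 − 1 − 1 = 3.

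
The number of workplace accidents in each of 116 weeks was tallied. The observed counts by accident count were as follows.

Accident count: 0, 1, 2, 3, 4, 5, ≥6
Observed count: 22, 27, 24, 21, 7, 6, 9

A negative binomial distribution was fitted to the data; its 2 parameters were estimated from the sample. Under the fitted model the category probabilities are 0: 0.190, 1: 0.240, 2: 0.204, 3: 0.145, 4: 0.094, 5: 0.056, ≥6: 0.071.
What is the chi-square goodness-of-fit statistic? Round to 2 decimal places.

2.58

Expected counts E_i = n·p_i: 116×0.190 = 22.04, 116×0.240 = 27.84, 116×0.204 = 23.664, 116×0.145 = 16.82, 116×0.094 = 10.904, 116×0.056 = 6.496, 116×0.071 = 8.236.
cat         O        E   (O−E)²/E
0          22    22.04      0.000
1          27    27.84      0.025
2          24   23.664      0.005
3          21    16.82      1.039
4           7   10.904      1.398
5           6    6.496      0.038
≥6          9    8.236      0.071
Sum = 2.58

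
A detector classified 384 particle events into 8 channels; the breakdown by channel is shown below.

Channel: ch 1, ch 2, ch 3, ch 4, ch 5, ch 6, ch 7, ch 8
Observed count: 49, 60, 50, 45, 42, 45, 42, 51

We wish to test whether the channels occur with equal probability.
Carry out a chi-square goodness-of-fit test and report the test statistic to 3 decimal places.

5.167

Under H₀ each category has probability 1/8, so each expected count is 384/8 = 48.
ch 1: (49 − 48)²/48 = 1/48 = 0.0208
ch 2: (60 − 48)²/48 = 144/48 = 3.0000
ch 3: (50 − 48)²/48 = 4/48 = 0.0833
ch 4: (45 − 48)²/48 = 9/48 = 0.1875
ch 5: (42 − 48)²/48 = 36/48 = 0.7500
ch 6: (45 − 48)²/48 = 9/48 = 0.1875
ch 7: (42 − 48)²/48 = 36/48 = 0.7500
ch 8: (51 − 48)²/48 = 9/48 = 0.1875
Sum = 5.167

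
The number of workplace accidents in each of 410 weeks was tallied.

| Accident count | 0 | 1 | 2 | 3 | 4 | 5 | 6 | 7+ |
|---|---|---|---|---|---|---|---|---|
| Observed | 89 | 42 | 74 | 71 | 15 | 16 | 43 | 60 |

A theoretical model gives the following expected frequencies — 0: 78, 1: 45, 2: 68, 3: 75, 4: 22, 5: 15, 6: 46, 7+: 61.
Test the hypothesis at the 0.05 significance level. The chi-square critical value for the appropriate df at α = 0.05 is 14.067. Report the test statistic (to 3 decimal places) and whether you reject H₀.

cat         O        E   (O−E)²/E
0          89       78     1.5513
1          42       45     0.2000
2          74       68     0.5294
3          71       75     0.2133
4          15       22     2.2273
5          16       15     0.0667
6          43       46     0.1957
7+         60       61     0.0164
Sum = 5.000
df = 7. Since 5.000 < 14.067, we do not reject H₀.

5.000; do not reject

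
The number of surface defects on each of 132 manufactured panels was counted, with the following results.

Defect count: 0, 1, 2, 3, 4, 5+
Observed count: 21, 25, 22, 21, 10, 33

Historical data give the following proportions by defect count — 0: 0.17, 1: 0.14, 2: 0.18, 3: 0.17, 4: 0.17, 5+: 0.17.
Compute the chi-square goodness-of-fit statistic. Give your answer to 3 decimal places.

14.481

Expected counts E_i = n·p_i: 132×0.17 = 22.44, 132×0.14 = 18.48, 132×0.18 = 23.76, 132×0.17 = 22.44, 132×0.17 = 22.44, 132×0.17 = 22.44.
0: (21 − 22.44)²/22.44 = 2.0736/22.44 = 0.0924
1: (25 − 18.48)²/18.48 = 42.5104/18.48 = 2.3003
2: (22 − 23.76)²/23.76 = 3.0976/23.76 = 0.1304
3: (21 − 22.44)²/22.44 = 2.0736/22.44 = 0.0924
4: (10 − 22.44)²/22.44 = 154.7536/22.44 = 6.8963
5+: (33 − 22.44)²/22.44 = 111.5136/22.44 = 4.9694
Sum = 14.481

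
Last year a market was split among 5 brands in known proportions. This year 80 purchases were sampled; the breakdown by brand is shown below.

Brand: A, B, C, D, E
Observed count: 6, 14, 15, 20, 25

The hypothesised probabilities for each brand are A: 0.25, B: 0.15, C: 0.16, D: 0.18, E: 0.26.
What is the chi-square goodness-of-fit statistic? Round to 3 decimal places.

Expected counts E_i = n·p_i: 80×0.25 = 20, 80×0.15 = 12, 80×0.16 = 12.8, 80×0.18 = 14.4, 80×0.26 = 20.8.
cat         O        E   (O−E)²/E
A           6       20     9.8000
B          14       12     0.3333
C          15     12.8     0.3781
D          20     14.4     2.1778
E          25     20.8     0.8481
Sum = 13.537

13.537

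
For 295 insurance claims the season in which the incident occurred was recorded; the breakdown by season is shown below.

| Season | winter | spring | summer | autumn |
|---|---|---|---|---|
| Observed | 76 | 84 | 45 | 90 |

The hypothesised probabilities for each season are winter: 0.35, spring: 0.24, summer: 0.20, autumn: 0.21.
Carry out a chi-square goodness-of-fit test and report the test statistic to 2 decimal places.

Expected counts E_i = n·p_i: 295×0.35 = 103.25, 295×0.24 = 70.8, 295×0.20 = 59, 295×0.21 = 61.95.
winter: (76 − 103.25)²/103.25 = 742.5625/103.25 = 7.192
spring: (84 − 70.8)²/70.8 = 174.24/70.8 = 2.461
summer: (45 − 59)²/59 = 196/59 = 3.322
autumn: (90 − 61.95)²/61.95 = 786.8025/61.95 = 12.701
Sum = 25.68

25.68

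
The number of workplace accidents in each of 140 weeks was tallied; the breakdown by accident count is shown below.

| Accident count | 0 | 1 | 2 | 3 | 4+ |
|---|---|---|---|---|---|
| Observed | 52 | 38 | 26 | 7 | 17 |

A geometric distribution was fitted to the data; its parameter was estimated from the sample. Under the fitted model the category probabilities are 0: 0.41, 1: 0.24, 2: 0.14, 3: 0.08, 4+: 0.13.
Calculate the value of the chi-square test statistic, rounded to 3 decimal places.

Expected counts E_i = n·p_i: 140×0.41 = 57.4, 140×0.24 = 33.6, 140×0.14 = 19.6, 140×0.08 = 11.2, 140×0.13 = 18.2.
cat         O        E   (O−E)²/E
0          52     57.4     0.5080
1          38     33.6     0.5762
2          26     19.6     2.0898
3           7     11.2     1.5750
4+         17     18.2     0.0791
Sum = 4.828

4.828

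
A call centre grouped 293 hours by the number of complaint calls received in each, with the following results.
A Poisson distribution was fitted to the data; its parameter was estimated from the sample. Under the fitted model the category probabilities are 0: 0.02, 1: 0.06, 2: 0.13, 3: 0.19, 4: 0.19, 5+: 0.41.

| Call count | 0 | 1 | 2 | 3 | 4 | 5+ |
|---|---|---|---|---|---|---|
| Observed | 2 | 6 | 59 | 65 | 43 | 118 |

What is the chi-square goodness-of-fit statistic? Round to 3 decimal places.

Expected counts E_i = n·p_i: 293×0.02 = 5.86, 293×0.06 = 17.58, 293×0.13 = 38.09, 293×0.19 = 55.67, 293×0.19 = 55.67, 293×0.41 = 120.13.
0: (2 − 5.86)²/5.86 = 14.8996/5.86 = 2.5426
1: (6 − 17.58)²/17.58 = 134.0964/17.58 = 7.6278
2: (59 − 38.09)²/38.09 = 437.2281/38.09 = 11.4788
3: (65 − 55.67)²/55.67 = 87.0489/55.67 = 1.5637
4: (43 − 55.67)²/55.67 = 160.5289/55.67 = 2.8836
5+: (118 − 120.13)²/120.13 = 4.5369/120.13 = 0.0378
Sum = 26.134

26.134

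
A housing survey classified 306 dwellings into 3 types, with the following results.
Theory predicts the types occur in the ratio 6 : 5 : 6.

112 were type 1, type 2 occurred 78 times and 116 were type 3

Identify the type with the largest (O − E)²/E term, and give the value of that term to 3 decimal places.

Ratio total = 17. Expected counts: 306×6/17 = 108, 306×5/17 = 90, 306×6/17 = 108.
type 1: (112 − 108)²/108 = 16/108 = 0.1481
type 2: (78 − 90)²/90 = 144/90 = 1.6000
type 3: (116 − 108)²/108 = 64/108 = 0.5926
The largest term is for type 2: 1.600.

type 2, 1.600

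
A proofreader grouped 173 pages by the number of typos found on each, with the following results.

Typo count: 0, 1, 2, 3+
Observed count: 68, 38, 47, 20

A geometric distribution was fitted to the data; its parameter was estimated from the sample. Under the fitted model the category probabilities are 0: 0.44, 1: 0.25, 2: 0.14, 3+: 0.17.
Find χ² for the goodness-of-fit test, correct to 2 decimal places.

25.94

Expected counts E_i = n·p_i: 173×0.44 = 76.12, 173×0.25 = 43.25, 173×0.14 = 24.22, 173×0.17 = 29.41.
χ² = (68−76.12)²/76.12 + (38−43.25)²/43.25 + (47−24.22)²/24.22 + (20−29.41)²/29.41
   = 0.866 + 0.637 + 21.426 + 3.011
Sum = 25.94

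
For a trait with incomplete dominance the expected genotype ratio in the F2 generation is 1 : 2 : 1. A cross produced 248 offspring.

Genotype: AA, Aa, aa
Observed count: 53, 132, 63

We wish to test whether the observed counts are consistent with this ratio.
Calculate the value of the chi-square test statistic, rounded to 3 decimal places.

Ratio total = 4. Expected counts: 248×1/4 = 62, 248×2/4 = 124, 248×1/4 = 62.
cat         O        E   (O−E)²/E
AA         53       62     1.3065
Aa        132      124     0.5161
aa         63       62     0.0161
Sum = 1.839

1.839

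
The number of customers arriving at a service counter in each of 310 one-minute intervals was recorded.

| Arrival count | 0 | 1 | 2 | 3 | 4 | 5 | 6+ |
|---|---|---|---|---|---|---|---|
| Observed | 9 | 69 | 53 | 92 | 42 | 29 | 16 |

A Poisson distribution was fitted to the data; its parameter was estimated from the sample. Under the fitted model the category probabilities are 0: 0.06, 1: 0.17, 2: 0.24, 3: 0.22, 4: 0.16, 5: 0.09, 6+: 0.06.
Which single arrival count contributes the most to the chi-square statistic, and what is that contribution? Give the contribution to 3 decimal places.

3, 8.306

Expected counts E_i = n·p_i: 310×0.06 = 18.6, 310×0.17 = 52.7, 310×0.24 = 74.4, 310×0.22 = 68.2, 310×0.16 = 49.6, 310×0.09 = 27.9, 310×0.06 = 18.6.
0: (9 − 18.6)²/18.6 = 92.16/18.6 = 4.9548
1: (69 − 52.7)²/52.7 = 265.69/52.7 = 5.0416
2: (53 − 74.4)²/74.4 = 457.96/74.4 = 6.1554
3: (92 − 68.2)²/68.2 = 566.44/68.2 = 8.3056
4: (42 − 49.6)²/49.6 = 57.76/49.6 = 1.1645
5: (29 − 27.9)²/27.9 = 1.21/27.9 = 0.0434
6+: (16 − 18.6)²/18.6 = 6.76/18.6 = 0.3634
The largest term is for 3: 8.306.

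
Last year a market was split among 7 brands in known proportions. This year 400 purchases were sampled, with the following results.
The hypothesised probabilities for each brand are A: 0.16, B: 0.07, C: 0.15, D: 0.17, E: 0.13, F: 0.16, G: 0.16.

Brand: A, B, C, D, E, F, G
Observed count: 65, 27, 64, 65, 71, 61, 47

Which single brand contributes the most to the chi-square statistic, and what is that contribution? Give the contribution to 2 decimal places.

E, 6.94

Expected counts E_i = n·p_i: 400×0.16 = 64, 400×0.07 = 28, 400×0.15 = 60, 400×0.17 = 68, 400×0.13 = 52, 400×0.16 = 64, 400×0.16 = 64.
χ² = (65−64)²/64 + (27−28)²/28 + (64−60)²/60 + (65−68)²/68 + (71−52)²/52 + (61−64)²/64 + (47−64)²/64
   = 0.016 + 0.036 + 0.267 + 0.132 + 6.942 + 0.141 + 4.516
The largest term is for E: 6.94.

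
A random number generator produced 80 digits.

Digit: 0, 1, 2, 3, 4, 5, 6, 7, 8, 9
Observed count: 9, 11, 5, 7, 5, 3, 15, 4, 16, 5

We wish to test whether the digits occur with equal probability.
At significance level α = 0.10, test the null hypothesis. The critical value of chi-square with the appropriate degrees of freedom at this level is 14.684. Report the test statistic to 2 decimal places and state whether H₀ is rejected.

24.00; reject

Under H₀ each category has probability 1/10, so each expected count is 80/10 = 8.
χ² = (9−8)²/8 + (11−8)²/8 + (5−8)²/8 + (7−8)²/8 + (5−8)²/8 + (3−8)²/8 + (15−8)²/8 + (4−8)²/8 + (16−8)²/8 + (5−8)²/8
   = 0.125 + 1.125 + 1.125 + 0.125 + 1.125 + 3.125 + 6.125 + 2.000 + 8.000 + 1.125
Sum = 24.00
df = 9. Since 24.00 > 14.684, we reject H₀.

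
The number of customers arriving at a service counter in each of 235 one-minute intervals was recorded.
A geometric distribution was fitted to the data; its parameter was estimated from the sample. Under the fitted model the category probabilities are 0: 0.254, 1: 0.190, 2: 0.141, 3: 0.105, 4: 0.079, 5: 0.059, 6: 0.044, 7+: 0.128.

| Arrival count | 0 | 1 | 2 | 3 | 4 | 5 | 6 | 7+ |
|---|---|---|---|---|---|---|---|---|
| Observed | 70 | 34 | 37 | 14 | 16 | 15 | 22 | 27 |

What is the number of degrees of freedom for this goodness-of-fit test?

There are k = 8 categories and 1 parameter estimated from the data, so df = 8 − 1 − 1 = 6.

6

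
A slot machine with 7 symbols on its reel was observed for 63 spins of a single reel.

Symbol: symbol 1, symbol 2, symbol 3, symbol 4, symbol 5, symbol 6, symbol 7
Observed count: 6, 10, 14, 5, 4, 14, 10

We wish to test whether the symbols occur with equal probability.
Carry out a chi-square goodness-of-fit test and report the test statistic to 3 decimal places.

Expected count for each of the 7 categories: 63/7 = 9.
cat           O        E   (O−E)²/E
symbol 1      6        9     1.0000
symbol 2     10        9     0.1111
symbol 3     14        9     2.7778
symbol 4      5        9     1.7778
symbol 5      4        9     2.7778
symbol 6     14        9     2.7778
symbol 7     10        9     0.1111
Sum = 11.333

11.333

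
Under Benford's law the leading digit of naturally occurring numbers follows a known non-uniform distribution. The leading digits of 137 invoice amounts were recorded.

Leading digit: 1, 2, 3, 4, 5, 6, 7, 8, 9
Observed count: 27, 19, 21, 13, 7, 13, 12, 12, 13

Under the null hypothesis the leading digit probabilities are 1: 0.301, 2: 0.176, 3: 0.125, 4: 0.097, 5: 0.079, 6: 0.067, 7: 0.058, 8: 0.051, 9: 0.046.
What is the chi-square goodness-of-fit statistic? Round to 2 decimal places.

Expected counts E_i = n·p_i: 137×0.301 = 41.237, 137×0.176 = 24.112, 137×0.125 = 17.125, 137×0.097 = 13.289, 137×0.079 = 10.823, 137×0.067 = 9.179, 137×0.058 = 7.946, 137×0.051 = 6.987, 137×0.046 = 6.302.
1: (27 − 41.237)²/41.237 = 202.692169/41.237 = 4.915
2: (19 − 24.112)²/24.112 = 26.132544/24.112 = 1.084
3: (21 − 17.125)²/17.125 = 15.015625/17.125 = 0.877
4: (13 − 13.289)²/13.289 = 0.083521/13.289 = 0.006
5: (7 − 10.823)²/10.823 = 14.615329/10.823 = 1.350
6: (13 − 9.179)²/9.179 = 14.600041/9.179 = 1.591
7: (12 − 7.946)²/7.946 = 16.434916/7.946 = 2.068
8: (12 − 6.987)²/6.987 = 25.130169/6.987 = 3.597
9: (13 − 6.302)²/6.302 = 44.863204/6.302 = 7.119
Sum = 22.61

22.61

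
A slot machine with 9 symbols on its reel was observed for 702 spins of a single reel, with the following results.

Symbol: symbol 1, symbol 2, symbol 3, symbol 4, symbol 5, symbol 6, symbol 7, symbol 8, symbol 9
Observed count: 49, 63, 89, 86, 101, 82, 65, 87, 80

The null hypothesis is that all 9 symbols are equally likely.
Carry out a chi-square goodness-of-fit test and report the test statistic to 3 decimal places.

26.282

Expected count for each of the 9 categories: 702/9 = 78.
χ² = (49−78)²/78 + (63−78)²/78 + (89−78)²/78 + (86−78)²/78 + (101−78)²/78 + (82−78)²/78 + (65−78)²/78 + (87−78)²/78 + (80−78)²/78
   = 10.7821 + 2.8846 + 1.5513 + 0.8205 + 6.7821 + 0.2051 + 2.1667 + 1.0385 + 0.0513
Sum = 26.282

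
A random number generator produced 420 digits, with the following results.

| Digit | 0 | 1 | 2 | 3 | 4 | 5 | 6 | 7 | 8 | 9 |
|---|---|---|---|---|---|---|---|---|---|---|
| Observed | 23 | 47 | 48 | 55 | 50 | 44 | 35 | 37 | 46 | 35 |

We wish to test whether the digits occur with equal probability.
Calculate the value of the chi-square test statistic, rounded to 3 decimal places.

19.000

Under H₀ each category has probability 1/10, so each expected count is 420/10 = 42.
χ² = (23−42)²/42 + (47−42)²/42 + (48−42)²/42 + (55−42)²/42 + (50−42)²/42 + (44−42)²/42 + (35−42)²/42 + (37−42)²/42 + (46−42)²/42 + (35−42)²/42
   = 8.5952 + 0.5952 + 0.8571 + 4.0238 + 1.5238 + 0.0952 + 1.1667 + 0.5952 + 0.3810 + 1.1667
Sum = 19.000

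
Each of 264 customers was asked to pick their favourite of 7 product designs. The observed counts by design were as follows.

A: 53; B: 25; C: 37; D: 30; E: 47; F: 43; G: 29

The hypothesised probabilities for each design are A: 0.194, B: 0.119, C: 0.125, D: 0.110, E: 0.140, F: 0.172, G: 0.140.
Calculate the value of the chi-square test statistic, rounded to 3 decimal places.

6.458

Expected counts E_i = n·p_i: 264×0.194 = 51.216, 264×0.119 = 31.416, 264×0.125 = 33, 264×0.110 = 29.04, 264×0.140 = 36.96, 264×0.172 = 45.408, 264×0.140 = 36.96.
χ² = (53−51.216)²/51.216 + (25−31.416)²/31.416 + (37−33)²/33 + (30−29.04)²/29.04 + (47−36.96)²/36.96 + (43−45.408)²/45.408 + (29−36.96)²/36.96
   = 0.0621 + 1.3103 + 0.4848 + 0.0317 + 2.7273 + 0.1277 + 1.7143
Sum = 6.458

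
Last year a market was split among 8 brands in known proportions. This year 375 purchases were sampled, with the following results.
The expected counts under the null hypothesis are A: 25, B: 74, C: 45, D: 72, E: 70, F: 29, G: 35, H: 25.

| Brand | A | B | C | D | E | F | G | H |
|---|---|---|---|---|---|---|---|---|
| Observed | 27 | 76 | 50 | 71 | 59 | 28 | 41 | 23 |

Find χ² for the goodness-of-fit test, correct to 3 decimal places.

3.735

χ² = (27−25)²/25 + (76−74)²/74 + (50−45)²/45 + (71−72)²/72 + (59−70)²/70 + (28−29)²/29 + (41−35)²/35 + (23−25)²/25
   = 0.1600 + 0.0541 + 0.5556 + 0.0139 + 1.7286 + 0.0345 + 1.0286 + 0.1600
Sum = 3.735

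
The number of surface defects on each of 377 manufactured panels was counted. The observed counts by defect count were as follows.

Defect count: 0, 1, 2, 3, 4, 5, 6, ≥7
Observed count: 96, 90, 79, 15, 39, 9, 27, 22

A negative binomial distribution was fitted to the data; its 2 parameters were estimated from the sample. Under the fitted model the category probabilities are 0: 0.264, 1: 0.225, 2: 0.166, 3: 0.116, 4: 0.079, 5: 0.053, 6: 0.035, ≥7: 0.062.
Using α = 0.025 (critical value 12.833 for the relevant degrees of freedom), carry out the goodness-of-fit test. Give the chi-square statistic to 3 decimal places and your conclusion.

47.036; reject

Expected counts E_i = n·p_i: 377×0.264 = 99.528, 377×0.225 = 84.825, 377×0.166 = 62.582, 377×0.116 = 43.732, 377×0.079 = 29.783, 377×0.053 = 19.981, 377×0.035 = 13.195, 377×0.062 = 23.374.
cat         O        E   (O−E)²/E
0          96   99.528     0.1251
1          90   84.825     0.3157
2          79   62.582     4.3072
3          15   43.732    18.8770
4          39   29.783     2.8524
5           9   19.981     6.0349
6          27   13.195    14.4432
≥7         22   23.374     0.0808
Sum = 47.036
df = 5. Since 47.036 > 12.833, we reject H₀.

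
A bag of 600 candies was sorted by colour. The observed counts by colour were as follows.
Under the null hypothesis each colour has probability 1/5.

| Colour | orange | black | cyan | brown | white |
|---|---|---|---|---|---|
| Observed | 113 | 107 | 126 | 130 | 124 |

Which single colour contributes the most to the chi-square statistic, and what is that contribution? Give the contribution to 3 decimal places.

Under H₀ each category has probability 1/5, so each expected count is 600/5 = 120.
cat         O        E   (O−E)²/E
orange    113      120     0.4083
black     107      120     1.4083
cyan      126      120     0.3000
brown     130      120     0.8333
white     124      120     0.1333
The largest term is for black: 1.408.

black, 1.408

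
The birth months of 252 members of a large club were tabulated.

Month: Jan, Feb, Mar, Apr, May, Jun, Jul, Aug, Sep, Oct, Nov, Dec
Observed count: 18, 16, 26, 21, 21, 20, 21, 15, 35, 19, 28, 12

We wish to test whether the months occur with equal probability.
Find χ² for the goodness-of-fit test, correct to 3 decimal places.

20.286

Expected count for each of the 12 categories: 252/12 = 21.
cat         O        E   (O−E)²/E
Jan        18       21     0.4286
Feb        16       21     1.1905
Mar        26       21     1.1905
Apr        21       21     0.0000
May        21       21     0.0000
Jun        20       21     0.0476
Jul        21       21     0.0000
Aug        15       21     1.7143
Sep        35       21     9.3333
Oct        19       21     0.1905
Nov        28       21     2.3333
Dec        12       21     3.8571
Sum = 20.286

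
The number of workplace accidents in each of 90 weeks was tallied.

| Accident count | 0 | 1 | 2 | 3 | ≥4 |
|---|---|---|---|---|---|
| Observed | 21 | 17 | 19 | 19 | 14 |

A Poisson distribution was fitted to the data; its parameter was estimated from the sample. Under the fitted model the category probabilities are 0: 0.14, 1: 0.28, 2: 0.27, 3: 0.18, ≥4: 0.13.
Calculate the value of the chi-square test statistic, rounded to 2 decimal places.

Expected counts E_i = n·p_i: 90×0.14 = 12.6, 90×0.28 = 25.2, 90×0.27 = 24.3, 90×0.18 = 16.2, 90×0.13 = 11.7.
χ² = (21−12.6)²/12.6 + (17−25.2)²/25.2 + (19−24.3)²/24.3 + (19−16.2)²/16.2 + (14−11.7)²/11.7
   = 5.600 + 2.668 + 1.156 + 0.484 + 0.452
Sum = 10.36

10.36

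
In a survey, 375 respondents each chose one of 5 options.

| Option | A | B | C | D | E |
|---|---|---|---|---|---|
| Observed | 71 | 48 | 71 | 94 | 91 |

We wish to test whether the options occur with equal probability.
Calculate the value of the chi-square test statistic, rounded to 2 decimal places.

18.37

Expected count for each of the 5 categories: 375/5 = 75.
cat         O        E   (O−E)²/E
A          71       75      0.213
B          48       75      9.720
C          71       75      0.213
D          94       75      4.813
E          91       75      3.413
Sum = 18.37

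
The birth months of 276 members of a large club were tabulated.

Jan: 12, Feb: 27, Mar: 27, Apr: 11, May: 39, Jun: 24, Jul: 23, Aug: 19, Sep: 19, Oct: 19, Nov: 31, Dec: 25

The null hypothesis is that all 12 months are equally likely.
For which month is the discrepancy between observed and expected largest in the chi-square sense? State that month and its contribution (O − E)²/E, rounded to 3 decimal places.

May, 11.130

Under H₀ each category has probability 1/12, so each expected count is 276/12 = 23.
χ² = (12−23)²/23 + (27−23)²/23 + (27−23)²/23 + (11−23)²/23 + (39−23)²/23 + (24−23)²/23 + (23−23)²/23 + (19−23)²/23 + (19−23)²/23 + (19−23)²/23 + (31−23)²/23 + (25−23)²/23
   = 5.2609 + 0.6957 + 0.6957 + 6.2609 + 11.1304 + 0.0435 + 0.0000 + 0.6957 + 0.6957 + 0.6957 + 2.7826 + 0.1739
The largest term is for May: 11.130.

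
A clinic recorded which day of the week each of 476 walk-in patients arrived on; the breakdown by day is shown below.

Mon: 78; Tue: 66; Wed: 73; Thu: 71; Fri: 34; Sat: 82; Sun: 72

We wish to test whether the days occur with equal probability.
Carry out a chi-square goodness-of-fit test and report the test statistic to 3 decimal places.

Expected count for each of the 7 categories: 476/7 = 68.
cat         O        E   (O−E)²/E
Mon        78       68     1.4706
Tue        66       68     0.0588
Wed        73       68     0.3676
Thu        71       68     0.1324
Fri        34       68    17.0000
Sat        82       68     2.8824
Sun        72       68     0.2353
Sum = 22.147

22.147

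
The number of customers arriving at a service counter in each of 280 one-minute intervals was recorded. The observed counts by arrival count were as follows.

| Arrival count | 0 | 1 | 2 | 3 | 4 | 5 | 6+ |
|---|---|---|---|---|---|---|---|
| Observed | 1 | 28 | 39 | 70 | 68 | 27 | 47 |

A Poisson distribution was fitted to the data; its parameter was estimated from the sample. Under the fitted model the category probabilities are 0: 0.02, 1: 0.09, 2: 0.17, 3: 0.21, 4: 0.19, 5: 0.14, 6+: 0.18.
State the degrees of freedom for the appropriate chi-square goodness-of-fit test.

5

There are k = 7 categories and 1 parameter estimated from the data, so df = 7 − 1 − 1 = 5.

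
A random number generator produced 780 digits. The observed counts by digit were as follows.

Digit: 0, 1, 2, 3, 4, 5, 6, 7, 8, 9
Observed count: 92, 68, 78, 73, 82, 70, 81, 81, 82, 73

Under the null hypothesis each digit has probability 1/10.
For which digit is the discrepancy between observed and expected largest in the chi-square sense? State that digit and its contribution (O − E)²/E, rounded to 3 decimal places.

0, 2.513

Expected count for each of the 10 categories: 780/10 = 78.
χ² = (92−78)²/78 + (68−78)²/78 + (78−78)²/78 + (73−78)²/78 + (82−78)²/78 + (70−78)²/78 + (81−78)²/78 + (81−78)²/78 + (82−78)²/78 + (73−78)²/78
   = 2.5128 + 1.2821 + 0.0000 + 0.3205 + 0.2051 + 0.8205 + 0.1154 + 0.1154 + 0.2051 + 0.3205
The largest term is for 0: 2.513.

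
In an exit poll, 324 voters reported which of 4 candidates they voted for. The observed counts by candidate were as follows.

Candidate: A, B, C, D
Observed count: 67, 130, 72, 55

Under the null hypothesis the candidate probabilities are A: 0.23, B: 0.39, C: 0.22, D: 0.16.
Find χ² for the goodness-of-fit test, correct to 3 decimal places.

1.064

Expected counts E_i = n·p_i: 324×0.23 = 74.52, 324×0.39 = 126.36, 324×0.22 = 71.28, 324×0.16 = 51.84.
A: (67 − 74.52)²/74.52 = 56.5504/74.52 = 0.7589
B: (130 − 126.36)²/126.36 = 13.2496/126.36 = 0.1049
C: (72 − 71.28)²/71.28 = 0.5184/71.28 = 0.0073
D: (55 − 51.84)²/51.84 = 9.9856/51.84 = 0.1926
Sum = 1.064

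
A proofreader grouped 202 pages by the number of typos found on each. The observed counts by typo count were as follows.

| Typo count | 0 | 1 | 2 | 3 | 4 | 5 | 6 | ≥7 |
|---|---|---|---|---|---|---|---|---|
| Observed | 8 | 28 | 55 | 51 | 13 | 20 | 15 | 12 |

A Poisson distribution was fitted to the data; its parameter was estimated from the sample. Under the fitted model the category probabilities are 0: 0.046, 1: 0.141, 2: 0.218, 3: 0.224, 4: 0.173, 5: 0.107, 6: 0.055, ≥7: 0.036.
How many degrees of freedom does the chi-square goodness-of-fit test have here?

There are k = 8 categories and 1 parameter estimated from the data, so df = 8 − 1 − 1 = 6.

6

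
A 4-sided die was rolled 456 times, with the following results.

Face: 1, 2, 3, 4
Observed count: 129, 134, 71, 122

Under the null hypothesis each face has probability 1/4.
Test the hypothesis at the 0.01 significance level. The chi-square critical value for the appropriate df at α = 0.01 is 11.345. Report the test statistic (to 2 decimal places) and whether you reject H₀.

Under H₀ each category has probability 1/4, so each expected count is 456/4 = 114.
1: (129 − 114)²/114 = 225/114 = 1.974
2: (134 − 114)²/114 = 400/114 = 3.509
3: (71 − 114)²/114 = 1849/114 = 16.219
4: (122 − 114)²/114 = 64/114 = 0.561
Sum = 22.26
df = 3. Since 22.26 > 11.345, we reject H₀.

22.26; reject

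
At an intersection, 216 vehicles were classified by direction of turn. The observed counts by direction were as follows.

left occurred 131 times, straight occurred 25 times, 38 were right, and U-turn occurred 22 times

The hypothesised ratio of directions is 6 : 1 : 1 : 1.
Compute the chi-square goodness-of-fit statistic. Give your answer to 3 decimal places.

Ratio total = 9. Expected counts: 216×6/9 = 144, 216×1/9 = 24, 216×1/9 = 24, 216×1/9 = 24.
χ² = (131−144)²/144 + (25−24)²/24 + (38−24)²/24 + (22−24)²/24
   = 1.1736 + 0.0417 + 8.1667 + 0.1667
Sum = 9.549

9.549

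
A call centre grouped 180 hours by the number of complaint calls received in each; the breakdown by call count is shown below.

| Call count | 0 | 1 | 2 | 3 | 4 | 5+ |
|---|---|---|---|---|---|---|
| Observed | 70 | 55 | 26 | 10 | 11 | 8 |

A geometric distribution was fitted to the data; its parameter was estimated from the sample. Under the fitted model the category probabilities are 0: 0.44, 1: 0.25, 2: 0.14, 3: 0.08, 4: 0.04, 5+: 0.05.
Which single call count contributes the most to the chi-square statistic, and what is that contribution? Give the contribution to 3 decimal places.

Expected counts E_i = n·p_i: 180×0.44 = 79.2, 180×0.25 = 45, 180×0.14 = 25.2, 180×0.08 = 14.4, 180×0.04 = 7.2, 180×0.05 = 9.
cat         O        E   (O−E)²/E
0          70     79.2     1.0687
1          55       45     2.2222
2          26     25.2     0.0254
3          10     14.4     1.3444
4          11      7.2     2.0056
5+          8        9     0.1111
The largest term is for 1: 2.222.

1, 2.222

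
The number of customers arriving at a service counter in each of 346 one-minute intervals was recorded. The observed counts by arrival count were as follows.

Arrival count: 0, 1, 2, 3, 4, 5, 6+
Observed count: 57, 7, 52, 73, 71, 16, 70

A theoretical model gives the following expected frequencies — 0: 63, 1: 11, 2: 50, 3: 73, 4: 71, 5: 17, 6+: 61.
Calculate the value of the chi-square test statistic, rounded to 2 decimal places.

cat         O        E   (O−E)²/E
0          57       63      0.571
1           7       11      1.455
2          52       50      0.080
3          73       73      0.000
4          71       71      0.000
5          16       17      0.059
6+         70       61      1.328
Sum = 3.49

3.49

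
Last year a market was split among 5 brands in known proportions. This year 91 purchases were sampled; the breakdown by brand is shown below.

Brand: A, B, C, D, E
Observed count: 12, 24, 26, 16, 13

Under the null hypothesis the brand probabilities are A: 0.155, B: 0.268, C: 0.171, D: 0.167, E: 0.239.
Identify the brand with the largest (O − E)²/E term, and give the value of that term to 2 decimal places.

Expected counts E_i = n·p_i: 91×0.155 = 14.105, 91×0.268 = 24.388, 91×0.171 = 15.561, 91×0.167 = 15.197, 91×0.239 = 21.749.
A: (12 − 14.105)²/14.105 = 4.431025/14.105 = 0.314
B: (24 − 24.388)²/24.388 = 0.150544/24.388 = 0.006
C: (26 − 15.561)²/15.561 = 108.972721/15.561 = 7.003
D: (16 − 15.197)²/15.197 = 0.644809/15.197 = 0.042
E: (13 − 21.749)²/21.749 = 76.545001/21.749 = 3.519
The largest term is for C: 7.00.

C, 7.00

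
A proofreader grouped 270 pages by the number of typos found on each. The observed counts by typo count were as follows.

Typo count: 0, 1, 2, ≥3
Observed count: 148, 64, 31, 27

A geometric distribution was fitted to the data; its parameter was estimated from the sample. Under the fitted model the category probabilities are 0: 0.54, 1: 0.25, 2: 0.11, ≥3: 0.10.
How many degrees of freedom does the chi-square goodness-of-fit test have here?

There are k = 4 categories and 1 parameter estimated from the data, so df = 4 − 1 − 1 = 2.

2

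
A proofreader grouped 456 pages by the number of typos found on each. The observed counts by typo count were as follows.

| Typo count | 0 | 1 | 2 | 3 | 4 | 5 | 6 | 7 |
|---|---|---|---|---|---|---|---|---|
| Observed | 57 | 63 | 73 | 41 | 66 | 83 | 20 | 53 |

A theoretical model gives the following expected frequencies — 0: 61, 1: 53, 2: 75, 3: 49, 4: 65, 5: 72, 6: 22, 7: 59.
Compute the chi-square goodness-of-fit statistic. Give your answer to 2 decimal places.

0: (57 − 61)²/61 = 16/61 = 0.262
1: (63 − 53)²/53 = 100/53 = 1.887
2: (73 − 75)²/75 = 4/75 = 0.053
3: (41 − 49)²/49 = 64/49 = 1.306
4: (66 − 65)²/65 = 1/65 = 0.015
5: (83 − 72)²/72 = 121/72 = 1.681
6: (20 − 22)²/22 = 4/22 = 0.182
7: (53 − 59)²/59 = 36/59 = 0.610
Sum = 6.00

6.00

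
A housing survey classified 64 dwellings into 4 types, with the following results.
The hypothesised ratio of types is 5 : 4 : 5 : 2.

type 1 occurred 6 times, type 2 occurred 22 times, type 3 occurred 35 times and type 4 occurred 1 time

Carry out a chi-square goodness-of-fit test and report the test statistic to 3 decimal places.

Ratio total = 16. Expected counts: 64×5/16 = 20, 64×4/16 = 16, 64×5/16 = 20, 64×2/16 = 8.
χ² = (6−20)²/20 + (22−16)²/16 + (35−20)²/20 + (1−8)²/8
   = 9.8000 + 2.2500 + 11.2500 + 6.1250
Sum = 29.425

29.425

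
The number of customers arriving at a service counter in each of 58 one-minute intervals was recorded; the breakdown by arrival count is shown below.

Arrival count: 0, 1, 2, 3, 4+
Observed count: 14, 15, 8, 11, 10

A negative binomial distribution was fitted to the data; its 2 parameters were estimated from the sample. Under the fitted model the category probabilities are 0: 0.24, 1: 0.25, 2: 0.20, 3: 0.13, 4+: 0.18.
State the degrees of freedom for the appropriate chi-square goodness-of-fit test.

There are k = 5 categories and 2 parameters estimated from the data, so df = 5 − 1 − 2 = 2.

2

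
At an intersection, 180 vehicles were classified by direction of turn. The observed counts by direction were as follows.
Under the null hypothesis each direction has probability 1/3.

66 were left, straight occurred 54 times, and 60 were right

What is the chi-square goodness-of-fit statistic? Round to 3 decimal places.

Expected count for each of the 3 categories: 180/3 = 60.
cat           O        E   (O−E)²/E
left         66       60     0.6000
straight     54       60     0.6000
right        60       60     0.0000
Sum = 1.200

1.200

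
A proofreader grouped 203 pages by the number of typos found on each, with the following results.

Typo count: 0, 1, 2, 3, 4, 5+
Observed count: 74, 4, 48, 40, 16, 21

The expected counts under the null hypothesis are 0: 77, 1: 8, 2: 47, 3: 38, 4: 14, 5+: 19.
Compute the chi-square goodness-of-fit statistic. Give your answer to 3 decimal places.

2.740

0: (74 − 77)²/77 = 9/77 = 0.1169
1: (4 − 8)²/8 = 16/8 = 2.0000
2: (48 − 47)²/47 = 1/47 = 0.0213
3: (40 − 38)²/38 = 4/38 = 0.1053
4: (16 − 14)²/14 = 4/14 = 0.2857
5+: (21 − 19)²/19 = 4/19 = 0.2105
Sum = 2.740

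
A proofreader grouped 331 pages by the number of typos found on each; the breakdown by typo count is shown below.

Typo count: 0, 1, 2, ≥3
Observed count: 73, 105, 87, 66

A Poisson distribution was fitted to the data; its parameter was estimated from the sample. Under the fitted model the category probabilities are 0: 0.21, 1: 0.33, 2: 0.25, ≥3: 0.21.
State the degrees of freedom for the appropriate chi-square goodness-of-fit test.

2

There are k = 4 categories and 1 parameter estimated from the data, so df = 4 − 1 − 1 = 2.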